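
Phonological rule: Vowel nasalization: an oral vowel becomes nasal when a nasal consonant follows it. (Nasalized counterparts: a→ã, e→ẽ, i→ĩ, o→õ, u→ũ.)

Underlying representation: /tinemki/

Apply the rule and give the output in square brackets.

/i/ before nasal /n/ → [ĩ]
/e/ before nasal /m/ → [ẽ]

[tĩnẽmki]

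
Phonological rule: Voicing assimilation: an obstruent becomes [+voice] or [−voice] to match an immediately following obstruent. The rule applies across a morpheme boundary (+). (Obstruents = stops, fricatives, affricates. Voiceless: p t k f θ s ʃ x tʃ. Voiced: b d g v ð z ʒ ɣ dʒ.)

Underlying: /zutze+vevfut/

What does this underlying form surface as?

[zudze+veffut]

/t/ before /z/ (voiced) → [d]
/v/ before /f/ (voiceless) → [f]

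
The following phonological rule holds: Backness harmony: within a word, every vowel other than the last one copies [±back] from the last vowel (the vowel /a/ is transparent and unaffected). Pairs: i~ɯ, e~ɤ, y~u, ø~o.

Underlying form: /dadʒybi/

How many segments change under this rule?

0

No segment meets the rule's conditions.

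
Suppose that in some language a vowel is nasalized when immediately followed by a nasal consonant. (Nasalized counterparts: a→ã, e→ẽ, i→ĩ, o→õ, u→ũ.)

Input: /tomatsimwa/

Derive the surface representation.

/o/ before nasal /m/ → [õ]
/i/ before nasal /m/ → [ĩ]

[tõmatsĩmwa]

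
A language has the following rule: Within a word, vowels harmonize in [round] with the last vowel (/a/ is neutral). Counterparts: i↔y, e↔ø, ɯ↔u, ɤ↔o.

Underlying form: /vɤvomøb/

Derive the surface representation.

/ɤ/ harmonizes with /ø/ ([+round]) → [o]

[vovomøb]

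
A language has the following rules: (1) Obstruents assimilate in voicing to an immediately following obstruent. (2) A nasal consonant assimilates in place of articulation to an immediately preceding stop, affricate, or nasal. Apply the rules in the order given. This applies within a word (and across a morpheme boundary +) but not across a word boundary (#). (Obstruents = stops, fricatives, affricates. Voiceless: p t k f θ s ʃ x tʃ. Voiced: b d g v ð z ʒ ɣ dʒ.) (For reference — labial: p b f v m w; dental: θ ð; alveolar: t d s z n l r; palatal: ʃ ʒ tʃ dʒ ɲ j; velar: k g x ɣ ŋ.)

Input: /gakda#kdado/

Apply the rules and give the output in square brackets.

[gagda#gdado]

Rule 1: /k/ before /d/ (voiced) → [g]
Rule 1: /k/ before /d/ (voiced) → [g]
After rule 1: gagda#gdado
Rule 2: no segment meets the rule's conditions; no change.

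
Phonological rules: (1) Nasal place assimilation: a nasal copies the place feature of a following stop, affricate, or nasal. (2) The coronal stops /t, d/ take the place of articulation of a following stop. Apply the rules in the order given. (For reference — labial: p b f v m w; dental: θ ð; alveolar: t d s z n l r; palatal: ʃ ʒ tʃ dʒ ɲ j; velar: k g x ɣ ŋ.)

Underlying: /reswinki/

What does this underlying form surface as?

[reswiŋki]

Rule 1: /n/ before /k/ (velar) → [ŋ]
After rule 1: reswiŋki
Rule 2: no segment meets the rule's conditions; no change.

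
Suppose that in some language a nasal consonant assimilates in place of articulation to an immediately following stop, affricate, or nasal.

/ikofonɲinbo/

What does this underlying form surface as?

/n/ before /ɲ/ (palatal) → [ɲ]
/n/ before /b/ (labial) → [m]

[ikofoɲɲimbo]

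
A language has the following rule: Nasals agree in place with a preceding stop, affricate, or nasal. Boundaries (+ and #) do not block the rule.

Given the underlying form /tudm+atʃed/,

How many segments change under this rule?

/m/ after /d/ (alveolar) → [n]
1 segment changes.

1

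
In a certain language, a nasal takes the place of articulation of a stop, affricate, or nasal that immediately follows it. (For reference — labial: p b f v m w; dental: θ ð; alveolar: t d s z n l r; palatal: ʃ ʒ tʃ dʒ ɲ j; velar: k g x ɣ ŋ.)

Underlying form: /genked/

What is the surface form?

[geŋked]

/n/ before /k/ (velar) → [ŋ]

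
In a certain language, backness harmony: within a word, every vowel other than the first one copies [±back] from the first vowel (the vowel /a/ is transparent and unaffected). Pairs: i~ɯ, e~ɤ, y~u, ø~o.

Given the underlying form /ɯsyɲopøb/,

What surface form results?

/y/ harmonizes with /ɯ/ ([+back]) → [u]
/ø/ harmonizes with /ɯ/ ([+back]) → [o]

[ɯsuɲopob]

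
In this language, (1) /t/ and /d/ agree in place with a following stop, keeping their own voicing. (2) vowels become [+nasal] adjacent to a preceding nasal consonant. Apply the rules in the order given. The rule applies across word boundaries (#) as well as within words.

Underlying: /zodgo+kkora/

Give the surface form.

Rule 1: /d/ before /g/ (velar) → [g]
After rule 1: zoggo+kkora
Rule 2: no segment meets the rule's conditions; no change.

[zoggo+kkora]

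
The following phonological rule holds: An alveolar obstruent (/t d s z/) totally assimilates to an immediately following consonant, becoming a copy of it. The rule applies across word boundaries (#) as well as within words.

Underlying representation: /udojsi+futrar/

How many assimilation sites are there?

1

/t/ before /r/ → [r] (total assimilation)
1 segment changes.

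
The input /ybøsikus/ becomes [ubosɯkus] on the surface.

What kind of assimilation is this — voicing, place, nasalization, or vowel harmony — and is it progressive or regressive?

vowel harmony, regressive

/y/→[u] /ø/→[o] /i/→[ɯ].
Vowels agree with the last vowel, so the harmony is regressive.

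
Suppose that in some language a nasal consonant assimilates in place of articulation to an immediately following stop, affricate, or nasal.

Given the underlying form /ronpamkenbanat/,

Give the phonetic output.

/n/ before /p/ (labial) → [m]
/m/ before /k/ (velar) → [ŋ]
/n/ before /b/ (labial) → [m]

[rompaŋkembanat]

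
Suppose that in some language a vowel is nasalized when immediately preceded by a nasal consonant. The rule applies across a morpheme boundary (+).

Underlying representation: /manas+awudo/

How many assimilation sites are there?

2

/a/ after nasal /m/ → [ã]
/a/ after nasal /n/ → [ã]
2 segments change.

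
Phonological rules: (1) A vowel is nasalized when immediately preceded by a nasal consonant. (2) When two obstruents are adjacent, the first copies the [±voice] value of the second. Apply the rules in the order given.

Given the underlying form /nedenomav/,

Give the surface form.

Rule 1: /e/ after nasal /n/ → [ẽ]
Rule 1: /o/ after nasal /n/ → [õ]
Rule 1: /a/ after nasal /m/ → [ã]
After rule 1: nẽdenõmãv
Rule 2: no segment meets the rule's conditions; no change.

[nẽdenõmãv]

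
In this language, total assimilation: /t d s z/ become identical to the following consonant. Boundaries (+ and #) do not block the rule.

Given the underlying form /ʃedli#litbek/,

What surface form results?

/d/ before /l/ → [l] (total assimilation)
/t/ before /b/ → [b] (total assimilation)

[ʃelli#libbek]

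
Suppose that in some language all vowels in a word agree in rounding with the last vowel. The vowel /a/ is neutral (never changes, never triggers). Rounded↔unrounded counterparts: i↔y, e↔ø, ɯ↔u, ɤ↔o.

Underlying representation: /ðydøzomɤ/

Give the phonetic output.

/y/ harmonizes with /ɤ/ ([-round]) → [i]
/ø/ harmonizes with /ɤ/ ([-round]) → [e]
/o/ harmonizes with /ɤ/ ([-round]) → [ɤ]

[ðidezɤmɤ]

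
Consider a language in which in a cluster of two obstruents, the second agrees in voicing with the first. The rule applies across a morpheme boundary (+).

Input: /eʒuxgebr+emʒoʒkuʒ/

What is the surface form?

[eʒuxkebr+emʒoʒguʒ]

/g/ after /x/ (voiceless) → [k]
/k/ after /ʒ/ (voiced) → [g]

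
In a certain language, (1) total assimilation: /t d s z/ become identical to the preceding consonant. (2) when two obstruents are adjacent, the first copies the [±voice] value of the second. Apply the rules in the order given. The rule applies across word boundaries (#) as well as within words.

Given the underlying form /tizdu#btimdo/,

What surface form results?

[tizzu#bbimmo]

Rule 1: /d/ after /z/ → [z] (total assimilation)
Rule 1: /t/ after /b/ → [b] (total assimilation)
Rule 1: /d/ after /m/ → [m] (total assimilation)
After rule 1: tizzu#bbimmo
Rule 2: no segment meets the rule's conditions; no change.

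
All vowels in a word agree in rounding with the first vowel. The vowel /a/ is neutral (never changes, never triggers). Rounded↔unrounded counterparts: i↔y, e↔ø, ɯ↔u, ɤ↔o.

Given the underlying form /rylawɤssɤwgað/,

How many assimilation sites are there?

/ɤ/ harmonizes with /y/ ([+round]) → [o]
/ɤ/ harmonizes with /y/ ([+round]) → [o]
2 segments change.

2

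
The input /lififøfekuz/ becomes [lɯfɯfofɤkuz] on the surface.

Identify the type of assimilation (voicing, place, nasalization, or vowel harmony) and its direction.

/i/→[ɯ] /i/→[ɯ] /ø/→[o] /e/→[ɤ].
Vowels agree with the last vowel, so the harmony is regressive.

vowel harmony, regressive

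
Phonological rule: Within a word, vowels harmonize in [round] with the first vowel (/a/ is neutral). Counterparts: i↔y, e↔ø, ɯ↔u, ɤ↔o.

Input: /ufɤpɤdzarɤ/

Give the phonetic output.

[ufopodzaro]

/ɤ/ harmonizes with /u/ ([+round]) → [o]
/ɤ/ harmonizes with /u/ ([+round]) → [o]
/ɤ/ harmonizes with /u/ ([+round]) → [o]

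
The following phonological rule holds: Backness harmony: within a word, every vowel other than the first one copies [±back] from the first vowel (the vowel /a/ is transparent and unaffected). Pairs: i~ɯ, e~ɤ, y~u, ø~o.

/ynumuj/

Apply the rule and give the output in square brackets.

[ynymyj]

/u/ harmonizes with /y/ ([-back]) → [y]
/u/ harmonizes with /y/ ([-back]) → [y]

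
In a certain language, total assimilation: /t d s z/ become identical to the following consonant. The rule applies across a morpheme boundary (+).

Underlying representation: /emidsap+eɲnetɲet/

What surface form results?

[emissap+eɲneɲɲet]

/d/ before /s/ → [s] (total assimilation)
/t/ before /ɲ/ → [ɲ] (total assimilation)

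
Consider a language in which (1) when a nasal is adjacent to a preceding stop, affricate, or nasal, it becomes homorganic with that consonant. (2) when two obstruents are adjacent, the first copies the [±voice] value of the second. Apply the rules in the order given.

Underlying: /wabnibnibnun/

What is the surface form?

Rule 1: /n/ after /b/ (labial) → [m]
Rule 1: /n/ after /b/ (labial) → [m]
Rule 1: /n/ after /b/ (labial) → [m]
After rule 1: wabmibmibmun
Rule 2: no segment meets the rule's conditions; no change.

[wabmibmibmun]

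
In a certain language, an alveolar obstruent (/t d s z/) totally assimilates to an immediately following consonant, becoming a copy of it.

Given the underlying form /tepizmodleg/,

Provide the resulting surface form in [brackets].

[tepimmolleg]

/z/ before /m/ → [m] (total assimilation)
/d/ before /l/ → [l] (total assimilation)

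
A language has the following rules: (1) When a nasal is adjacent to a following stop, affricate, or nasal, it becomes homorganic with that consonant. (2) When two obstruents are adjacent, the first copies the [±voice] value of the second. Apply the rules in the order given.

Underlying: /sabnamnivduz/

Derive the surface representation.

[sabnannivduz]

Rule 1: /m/ before /n/ (alveolar) → [n]
After rule 1: sabnannivduz
Rule 2: no segment meets the rule's conditions; no change.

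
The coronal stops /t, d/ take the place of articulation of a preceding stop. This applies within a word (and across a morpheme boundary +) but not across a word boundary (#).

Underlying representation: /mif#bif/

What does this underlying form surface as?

[mif#bif]

no segment meets the rule's conditions; no change.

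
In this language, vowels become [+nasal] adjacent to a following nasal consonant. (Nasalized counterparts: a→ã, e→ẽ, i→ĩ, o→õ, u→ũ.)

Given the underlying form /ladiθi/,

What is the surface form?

no segment meets the rule's conditions; no change.

[ladiθi]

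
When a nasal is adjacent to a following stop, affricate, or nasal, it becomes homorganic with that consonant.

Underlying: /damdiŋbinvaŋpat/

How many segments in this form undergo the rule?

3

/m/ before /d/ (alveolar) → [n]
/ŋ/ before /b/ (labial) → [m]
/ŋ/ before /p/ (labial) → [m]
3 segments change.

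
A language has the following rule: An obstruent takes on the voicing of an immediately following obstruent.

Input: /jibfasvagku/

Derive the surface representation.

/b/ before /f/ (voiceless) → [p]
/s/ before /v/ (voiced) → [z]
/g/ before /k/ (voiceless) → [k]

[jipfazvakku]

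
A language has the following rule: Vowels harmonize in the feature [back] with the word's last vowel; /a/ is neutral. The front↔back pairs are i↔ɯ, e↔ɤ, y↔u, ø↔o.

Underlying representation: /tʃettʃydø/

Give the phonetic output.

no segment meets the rule's conditions; no change.

[tʃettʃydø]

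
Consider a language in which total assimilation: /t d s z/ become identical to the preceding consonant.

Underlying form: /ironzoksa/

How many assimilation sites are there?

/z/ after /n/ → [n] (total assimilation)
/s/ after /k/ → [k] (total assimilation)
2 segments change.

2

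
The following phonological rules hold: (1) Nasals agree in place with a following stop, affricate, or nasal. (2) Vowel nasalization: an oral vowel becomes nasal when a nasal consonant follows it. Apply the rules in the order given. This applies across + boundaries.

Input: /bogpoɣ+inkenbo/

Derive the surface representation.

Rule 1: /n/ before /k/ (velar) → [ŋ]
Rule 1: /n/ before /b/ (labial) → [m]
After rule 1: bogpoɣ+iŋkembo
Rule 2: /i/ before nasal /ŋ/ → [ĩ]
Rule 2: /e/ before nasal /m/ → [ẽ]

[bogpoɣ+ĩŋkẽmbo]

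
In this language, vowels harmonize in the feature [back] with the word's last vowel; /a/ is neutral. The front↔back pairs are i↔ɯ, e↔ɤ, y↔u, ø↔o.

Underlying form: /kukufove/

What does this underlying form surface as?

[kykyføve]

/u/ harmonizes with /e/ ([-back]) → [y]
/u/ harmonizes with /e/ ([-back]) → [y]
/o/ harmonizes with /e/ ([-back]) → [ø]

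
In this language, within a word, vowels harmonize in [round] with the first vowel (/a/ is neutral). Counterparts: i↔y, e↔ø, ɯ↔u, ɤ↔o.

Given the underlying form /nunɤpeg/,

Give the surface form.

/ɤ/ harmonizes with /u/ ([+round]) → [o]
/e/ harmonizes with /u/ ([+round]) → [ø]

[nunopøg]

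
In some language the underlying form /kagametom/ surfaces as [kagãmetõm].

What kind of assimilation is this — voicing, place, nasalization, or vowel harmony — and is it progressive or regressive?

/a/→[ã] /o/→[õ].
Each target copies a feature from the following segment, so the direction is regressive.

nasalization, regressive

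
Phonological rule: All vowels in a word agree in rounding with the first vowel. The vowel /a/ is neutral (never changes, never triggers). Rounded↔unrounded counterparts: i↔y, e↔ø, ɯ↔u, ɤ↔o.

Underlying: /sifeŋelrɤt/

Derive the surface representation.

[sifeŋelrɤt]

no segment meets the rule's conditions; no change.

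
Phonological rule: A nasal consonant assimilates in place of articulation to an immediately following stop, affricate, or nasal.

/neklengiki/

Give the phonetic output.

[nekleŋgiki]

/n/ before /g/ (velar) → [ŋ]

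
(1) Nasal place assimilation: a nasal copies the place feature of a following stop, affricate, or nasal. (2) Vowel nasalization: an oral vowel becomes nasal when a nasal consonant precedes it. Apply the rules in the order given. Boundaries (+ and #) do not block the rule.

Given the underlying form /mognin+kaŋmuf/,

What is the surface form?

Rule 1: /n/ before /k/ (velar) → [ŋ]
Rule 1: /ŋ/ before /m/ (labial) → [m]
After rule 1: mogniŋ+kammuf
Rule 2: /o/ after nasal /m/ → [õ]
Rule 2: /i/ after nasal /n/ → [ĩ]
Rule 2: /u/ after nasal /m/ → [ũ]

[mõgnĩŋ+kammũf]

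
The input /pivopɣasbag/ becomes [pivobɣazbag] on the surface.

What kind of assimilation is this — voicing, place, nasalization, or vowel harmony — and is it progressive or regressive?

/p/→[b] /s/→[z].
Each target copies a feature from the following segment, so the direction is regressive.

voicing assimilation, regressive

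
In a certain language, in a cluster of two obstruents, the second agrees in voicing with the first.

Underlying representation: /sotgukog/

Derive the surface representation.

[sotkukog]

/g/ after /t/ (voiceless) → [k]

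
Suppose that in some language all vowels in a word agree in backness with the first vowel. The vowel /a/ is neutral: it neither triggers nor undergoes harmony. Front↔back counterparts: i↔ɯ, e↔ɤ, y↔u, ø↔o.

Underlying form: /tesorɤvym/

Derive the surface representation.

/o/ harmonizes with /e/ ([-back]) → [ø]
/ɤ/ harmonizes with /e/ ([-back]) → [e]

[tesørevym]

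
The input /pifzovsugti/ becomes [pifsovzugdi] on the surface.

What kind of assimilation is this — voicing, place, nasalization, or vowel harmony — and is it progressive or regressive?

/z/→[s] /s/→[z] /t/→[d].
Each target copies a feature from the preceding segment, so the direction is progressive.

voicing assimilation, progressive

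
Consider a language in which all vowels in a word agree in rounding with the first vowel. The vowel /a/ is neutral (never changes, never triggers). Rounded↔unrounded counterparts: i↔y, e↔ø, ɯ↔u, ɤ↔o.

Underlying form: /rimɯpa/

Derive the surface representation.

no segment meets the rule's conditions; no change.

[rimɯpa]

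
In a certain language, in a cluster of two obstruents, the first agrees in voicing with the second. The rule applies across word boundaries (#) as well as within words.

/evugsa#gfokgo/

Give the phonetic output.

[evuksa#kfoggo]

/g/ before /s/ (voiceless) → [k]
/g/ before /f/ (voiceless) → [k]
/k/ before /g/ (voiced) → [g]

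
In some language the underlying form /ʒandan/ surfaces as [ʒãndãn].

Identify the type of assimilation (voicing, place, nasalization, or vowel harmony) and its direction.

/a/→[ã] /a/→[ã].
Each target copies a feature from the following segment, so the direction is regressive.

nasalization, regressive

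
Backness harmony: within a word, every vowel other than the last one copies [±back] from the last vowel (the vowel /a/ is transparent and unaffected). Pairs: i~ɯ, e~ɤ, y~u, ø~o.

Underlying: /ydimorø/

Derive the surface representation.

/o/ harmonizes with /ø/ ([-back]) → [ø]

[ydimørø]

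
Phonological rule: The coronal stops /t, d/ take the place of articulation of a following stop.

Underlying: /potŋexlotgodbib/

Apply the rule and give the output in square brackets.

[potŋexlokgobbib]

/t/ before /g/ (velar) → [k]
/d/ before /b/ (labial) → [b]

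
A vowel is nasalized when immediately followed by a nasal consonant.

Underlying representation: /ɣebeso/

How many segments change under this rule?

No segment meets the rule's conditions.

0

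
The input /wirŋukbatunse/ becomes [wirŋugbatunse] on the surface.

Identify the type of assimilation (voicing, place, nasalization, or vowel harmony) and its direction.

voicing assimilation, regressive

/k/→[g].
Each target copies a feature from the following segment, so the direction is regressive.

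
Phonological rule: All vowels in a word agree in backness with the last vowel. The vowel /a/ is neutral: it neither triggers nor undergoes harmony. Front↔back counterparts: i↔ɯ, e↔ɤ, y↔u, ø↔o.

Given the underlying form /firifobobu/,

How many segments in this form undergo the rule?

2

/i/ harmonizes with /u/ ([+back]) → [ɯ]
/i/ harmonizes with /u/ ([+back]) → [ɯ]
2 segments change.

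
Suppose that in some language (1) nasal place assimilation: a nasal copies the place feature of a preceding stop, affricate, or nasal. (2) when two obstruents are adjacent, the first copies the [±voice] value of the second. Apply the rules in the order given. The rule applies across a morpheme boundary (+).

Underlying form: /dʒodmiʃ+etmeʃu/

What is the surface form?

[dʒodniʃ+etneʃu]

Rule 1: /m/ after /d/ (alveolar) → [n]
Rule 1: /m/ after /t/ (alveolar) → [n]
After rule 1: dʒodniʃ+etneʃu
Rule 2: no segment meets the rule's conditions; no change.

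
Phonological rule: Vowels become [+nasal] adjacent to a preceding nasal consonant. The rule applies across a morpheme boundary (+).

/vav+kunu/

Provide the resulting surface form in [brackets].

/u/ after nasal /n/ → [ũ]

[vav+kunũ]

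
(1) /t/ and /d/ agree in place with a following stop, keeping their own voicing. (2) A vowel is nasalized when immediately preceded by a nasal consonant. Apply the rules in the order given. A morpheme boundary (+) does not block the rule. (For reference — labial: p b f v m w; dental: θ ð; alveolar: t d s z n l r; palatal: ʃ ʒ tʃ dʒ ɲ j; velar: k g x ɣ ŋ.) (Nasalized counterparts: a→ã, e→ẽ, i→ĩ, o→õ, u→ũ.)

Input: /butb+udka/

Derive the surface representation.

Rule 1: /t/ before /b/ (labial) → [p]
Rule 1: /d/ before /k/ (velar) → [g]
After rule 1: bupb+ugka
Rule 2: no segment meets the rule's conditions; no change.

[bupb+ugka]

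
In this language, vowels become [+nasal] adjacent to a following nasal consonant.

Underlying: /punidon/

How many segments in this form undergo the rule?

2

/u/ before nasal /n/ → [ũ]
/o/ before nasal /n/ → [õ]
2 segments change.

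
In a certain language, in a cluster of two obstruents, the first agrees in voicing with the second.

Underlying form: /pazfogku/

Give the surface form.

[pasfokku]

/z/ before /f/ (voiceless) → [s]
/g/ before /k/ (voiceless) → [k]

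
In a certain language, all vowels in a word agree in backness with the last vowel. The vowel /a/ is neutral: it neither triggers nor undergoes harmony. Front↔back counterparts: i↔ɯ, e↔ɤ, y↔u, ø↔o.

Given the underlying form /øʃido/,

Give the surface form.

/ø/ harmonizes with /o/ ([+back]) → [o]
/i/ harmonizes with /o/ ([+back]) → [ɯ]

[oʃɯdo]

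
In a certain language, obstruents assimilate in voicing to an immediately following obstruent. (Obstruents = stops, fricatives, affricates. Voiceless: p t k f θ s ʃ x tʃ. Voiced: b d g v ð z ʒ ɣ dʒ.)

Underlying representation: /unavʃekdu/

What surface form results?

[unafʃegdu]

/v/ before /ʃ/ (voiceless) → [f]
/k/ before /d/ (voiced) → [g]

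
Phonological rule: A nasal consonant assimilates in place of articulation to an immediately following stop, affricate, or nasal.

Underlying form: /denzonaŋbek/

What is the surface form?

[denzonambek]

/ŋ/ before /b/ (labial) → [m]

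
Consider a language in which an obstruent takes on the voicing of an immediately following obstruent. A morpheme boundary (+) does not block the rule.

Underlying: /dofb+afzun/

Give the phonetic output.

[dovb+avzun]

/f/ before /b/ (voiced) → [v]
/f/ before /z/ (voiced) → [v]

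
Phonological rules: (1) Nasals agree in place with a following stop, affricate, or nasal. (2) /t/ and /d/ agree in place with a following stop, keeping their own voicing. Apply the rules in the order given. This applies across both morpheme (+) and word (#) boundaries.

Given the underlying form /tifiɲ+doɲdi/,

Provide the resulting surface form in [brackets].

[tifin+dondi]

Rule 1: /ɲ/ before /d/ (alveolar) → [n]
Rule 1: /ɲ/ before /d/ (alveolar) → [n]
After rule 1: tifin+dondi
Rule 2: no segment meets the rule's conditions; no change.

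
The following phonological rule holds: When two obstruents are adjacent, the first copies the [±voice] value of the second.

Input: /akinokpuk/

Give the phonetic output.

no segment meets the rule's conditions; no change.

[akinokpuk]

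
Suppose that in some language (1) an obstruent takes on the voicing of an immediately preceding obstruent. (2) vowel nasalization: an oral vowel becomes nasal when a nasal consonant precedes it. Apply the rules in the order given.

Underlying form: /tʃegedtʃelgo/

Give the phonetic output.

Rule 1: /tʃ/ after /d/ (voiced) → [dʒ]
After rule 1: tʃegeddʒelgo
Rule 2: no segment meets the rule's conditions; no change.

[tʃegeddʒelgo]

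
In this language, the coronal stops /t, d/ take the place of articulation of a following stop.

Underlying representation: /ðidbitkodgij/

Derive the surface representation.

[ðibbikkoggij]

/d/ before /b/ (labial) → [b]
/t/ before /k/ (velar) → [k]
/d/ before /g/ (velar) → [g]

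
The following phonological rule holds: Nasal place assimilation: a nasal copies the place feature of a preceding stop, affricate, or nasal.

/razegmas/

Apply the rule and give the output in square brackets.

/m/ after /g/ (velar) → [ŋ]

[razegŋas]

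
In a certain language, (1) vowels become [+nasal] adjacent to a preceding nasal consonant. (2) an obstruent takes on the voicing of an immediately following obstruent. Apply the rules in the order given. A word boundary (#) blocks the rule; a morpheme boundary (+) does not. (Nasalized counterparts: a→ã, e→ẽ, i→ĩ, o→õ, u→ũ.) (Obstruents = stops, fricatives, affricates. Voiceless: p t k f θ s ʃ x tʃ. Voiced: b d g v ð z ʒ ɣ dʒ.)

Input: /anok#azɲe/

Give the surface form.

[anõk#azɲẽ]

Rule 1: /o/ after nasal /n/ → [õ]
Rule 1: /e/ after nasal /ɲ/ → [ẽ]
After rule 1: anõk#azɲẽ
Rule 2: no segment meets the rule's conditions; no change.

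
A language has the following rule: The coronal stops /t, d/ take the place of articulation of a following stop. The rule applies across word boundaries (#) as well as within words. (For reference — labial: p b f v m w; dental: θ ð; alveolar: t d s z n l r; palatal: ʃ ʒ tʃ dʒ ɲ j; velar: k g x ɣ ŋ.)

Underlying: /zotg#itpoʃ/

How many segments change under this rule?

2

/t/ before /g/ (velar) → [k]
/t/ before /p/ (labial) → [p]
2 segments change.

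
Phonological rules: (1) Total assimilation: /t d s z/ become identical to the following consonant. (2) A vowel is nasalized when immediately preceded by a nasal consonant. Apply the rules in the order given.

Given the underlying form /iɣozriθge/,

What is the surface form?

[iɣorriθge]

Rule 1: /z/ before /r/ → [r] (total assimilation)
After rule 1: iɣorriθge
Rule 2: no segment meets the rule's conditions; no change.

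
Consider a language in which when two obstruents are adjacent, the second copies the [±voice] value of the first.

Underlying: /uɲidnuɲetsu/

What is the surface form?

no segment meets the rule's conditions; no change.

[uɲidnuɲetsu]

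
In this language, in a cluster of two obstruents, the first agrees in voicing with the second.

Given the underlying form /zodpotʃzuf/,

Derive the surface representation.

/d/ before /p/ (voiceless) → [t]
/tʃ/ before /z/ (voiced) → [dʒ]

[zotpodʒzuf]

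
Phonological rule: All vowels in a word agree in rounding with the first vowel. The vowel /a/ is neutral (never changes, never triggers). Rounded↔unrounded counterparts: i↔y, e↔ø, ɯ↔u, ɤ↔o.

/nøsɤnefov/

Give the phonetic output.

[nøsonøfov]

/ɤ/ harmonizes with /ø/ ([+round]) → [o]
/e/ harmonizes with /ø/ ([+round]) → [ø]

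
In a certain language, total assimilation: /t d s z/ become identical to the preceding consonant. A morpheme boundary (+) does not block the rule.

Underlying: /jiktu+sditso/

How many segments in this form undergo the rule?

/t/ after /k/ → [k] (total assimilation)
/d/ after /s/ → [s] (total assimilation)
/s/ after /t/ → [t] (total assimilation)
3 segments change.

3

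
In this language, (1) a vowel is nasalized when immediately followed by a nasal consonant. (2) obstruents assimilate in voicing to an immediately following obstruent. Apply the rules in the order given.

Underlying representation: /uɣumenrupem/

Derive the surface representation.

Rule 1: /u/ before nasal /m/ → [ũ]
Rule 1: /e/ before nasal /n/ → [ẽ]
Rule 1: /e/ before nasal /m/ → [ẽ]
After rule 1: uɣũmẽnrupẽm
Rule 2: no segment meets the rule's conditions; no change.

[uɣũmẽnrupẽm]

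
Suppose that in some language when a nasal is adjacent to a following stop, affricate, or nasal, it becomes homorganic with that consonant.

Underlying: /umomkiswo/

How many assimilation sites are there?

/m/ before /k/ (velar) → [ŋ]
1 segment changes.

1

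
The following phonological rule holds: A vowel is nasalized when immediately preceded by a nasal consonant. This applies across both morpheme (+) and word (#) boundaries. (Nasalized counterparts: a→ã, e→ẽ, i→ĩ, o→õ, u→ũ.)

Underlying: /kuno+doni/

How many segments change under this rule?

/o/ after nasal /n/ → [õ]
/i/ after nasal /n/ → [ĩ]
2 segments change.

2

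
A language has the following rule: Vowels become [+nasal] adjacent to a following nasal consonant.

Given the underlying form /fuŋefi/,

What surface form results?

[fũŋefi]

/u/ before nasal /ŋ/ → [ũ]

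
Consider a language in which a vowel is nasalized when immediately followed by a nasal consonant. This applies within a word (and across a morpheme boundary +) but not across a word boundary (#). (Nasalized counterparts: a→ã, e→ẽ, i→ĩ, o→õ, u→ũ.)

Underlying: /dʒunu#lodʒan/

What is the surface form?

[dʒũnu#lodʒãn]

/u/ before nasal /n/ → [ũ]
/a/ before nasal /n/ → [ã]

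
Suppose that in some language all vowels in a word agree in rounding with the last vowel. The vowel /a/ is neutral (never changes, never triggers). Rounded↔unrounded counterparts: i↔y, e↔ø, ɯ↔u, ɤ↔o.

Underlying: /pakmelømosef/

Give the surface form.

[pakmelemɤsef]

/ø/ harmonizes with /e/ ([-round]) → [e]
/o/ harmonizes with /e/ ([-round]) → [ɤ]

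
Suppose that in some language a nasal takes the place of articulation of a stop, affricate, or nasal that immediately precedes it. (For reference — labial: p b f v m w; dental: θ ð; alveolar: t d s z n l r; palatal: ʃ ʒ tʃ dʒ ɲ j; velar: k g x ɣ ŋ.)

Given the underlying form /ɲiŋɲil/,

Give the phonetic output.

[ɲiŋŋil]

/ɲ/ after /ŋ/ (velar) → [ŋ]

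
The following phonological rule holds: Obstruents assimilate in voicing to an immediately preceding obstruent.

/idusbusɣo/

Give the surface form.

/b/ after /s/ (voiceless) → [p]
/ɣ/ after /s/ (voiceless) → [x]

[iduspusxo]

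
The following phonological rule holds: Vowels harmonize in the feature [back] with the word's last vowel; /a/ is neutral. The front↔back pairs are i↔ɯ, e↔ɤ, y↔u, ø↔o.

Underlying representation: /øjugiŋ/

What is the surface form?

[øjygiŋ]

/u/ harmonizes with /i/ ([-back]) → [y]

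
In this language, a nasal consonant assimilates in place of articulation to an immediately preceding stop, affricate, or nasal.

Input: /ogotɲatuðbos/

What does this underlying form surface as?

/ɲ/ after /t/ (alveolar) → [n]

[ogotnatuðbos]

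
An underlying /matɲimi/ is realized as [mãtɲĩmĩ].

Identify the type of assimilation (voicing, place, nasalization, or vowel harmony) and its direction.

nasalization, progressive

/a/→[ã] /i/→[ĩ] /i/→[ĩ].
Each target copies a feature from the preceding segment, so the direction is progressive.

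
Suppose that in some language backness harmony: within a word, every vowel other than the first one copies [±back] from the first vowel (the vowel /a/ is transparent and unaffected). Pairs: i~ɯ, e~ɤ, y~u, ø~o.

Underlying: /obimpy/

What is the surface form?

/i/ harmonizes with /o/ ([+back]) → [ɯ]
/y/ harmonizes with /o/ ([+back]) → [u]

[obɯmpu]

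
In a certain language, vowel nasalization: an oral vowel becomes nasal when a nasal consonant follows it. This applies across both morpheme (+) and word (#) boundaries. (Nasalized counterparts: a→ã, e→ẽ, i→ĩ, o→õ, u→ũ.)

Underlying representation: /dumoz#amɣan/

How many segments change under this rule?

/u/ before nasal /m/ → [ũ]
/a/ before nasal /m/ → [ã]
/a/ before nasal /n/ → [ã]
3 segments change.

3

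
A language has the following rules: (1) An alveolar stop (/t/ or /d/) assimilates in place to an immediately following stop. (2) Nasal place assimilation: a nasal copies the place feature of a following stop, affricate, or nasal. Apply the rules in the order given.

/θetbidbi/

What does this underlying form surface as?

[θepbibbi]

Rule 1: /t/ before /b/ (labial) → [p]
Rule 1: /d/ before /b/ (labial) → [b]
After rule 1: θepbibbi
Rule 2: no segment meets the rule's conditions; no change.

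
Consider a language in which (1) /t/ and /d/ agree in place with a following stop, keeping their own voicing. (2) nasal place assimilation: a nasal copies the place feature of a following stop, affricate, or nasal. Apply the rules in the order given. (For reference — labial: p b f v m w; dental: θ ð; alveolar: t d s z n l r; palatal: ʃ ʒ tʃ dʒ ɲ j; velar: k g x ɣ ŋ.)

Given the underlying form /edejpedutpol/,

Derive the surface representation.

[edejpeduppol]

Rule 1: /t/ before /p/ (labial) → [p]
After rule 1: edejpeduppol
Rule 2: no segment meets the rule's conditions; no change.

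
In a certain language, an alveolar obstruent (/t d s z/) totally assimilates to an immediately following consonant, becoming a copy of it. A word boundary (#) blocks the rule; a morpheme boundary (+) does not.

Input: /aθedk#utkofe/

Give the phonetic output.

[aθekk#ukkofe]

/d/ before /k/ → [k] (total assimilation)
/t/ before /k/ → [k] (total assimilation)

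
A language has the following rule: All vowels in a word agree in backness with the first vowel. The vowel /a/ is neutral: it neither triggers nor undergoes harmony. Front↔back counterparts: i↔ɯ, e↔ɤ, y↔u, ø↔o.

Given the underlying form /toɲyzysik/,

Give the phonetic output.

[toɲuzusɯk]

/y/ harmonizes with /o/ ([+back]) → [u]
/y/ harmonizes with /o/ ([+back]) → [u]
/i/ harmonizes with /o/ ([+back]) → [ɯ]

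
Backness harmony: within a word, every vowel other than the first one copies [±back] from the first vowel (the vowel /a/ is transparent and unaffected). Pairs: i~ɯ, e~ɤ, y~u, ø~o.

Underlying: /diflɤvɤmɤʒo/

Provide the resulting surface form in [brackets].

[diflevemeʒø]

/ɤ/ harmonizes with /i/ ([-back]) → [e]
/ɤ/ harmonizes with /i/ ([-back]) → [e]
/ɤ/ harmonizes with /i/ ([-back]) → [e]
/o/ harmonizes with /i/ ([-back]) → [ø]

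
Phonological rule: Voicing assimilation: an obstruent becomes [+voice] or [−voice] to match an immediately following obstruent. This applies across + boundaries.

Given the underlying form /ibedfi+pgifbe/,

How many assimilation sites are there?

3

/d/ before /f/ (voiceless) → [t]
/p/ before /g/ (voiced) → [b]
/f/ before /b/ (voiced) → [v]
3 segments change.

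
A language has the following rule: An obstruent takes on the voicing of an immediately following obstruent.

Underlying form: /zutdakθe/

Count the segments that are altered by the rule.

1

/t/ before /d/ (voiced) → [d]
1 segment changes.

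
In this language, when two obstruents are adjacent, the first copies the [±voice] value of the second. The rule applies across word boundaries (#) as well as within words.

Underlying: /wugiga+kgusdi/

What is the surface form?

/k/ before /g/ (voiced) → [g]
/s/ before /d/ (voiced) → [z]

[wugiga+gguzdi]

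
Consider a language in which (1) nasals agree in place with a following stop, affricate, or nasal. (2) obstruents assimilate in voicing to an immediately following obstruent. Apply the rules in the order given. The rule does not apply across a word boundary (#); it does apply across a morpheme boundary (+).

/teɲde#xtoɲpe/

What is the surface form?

[tende#xtompe]

Rule 1: /ɲ/ before /d/ (alveolar) → [n]
Rule 1: /ɲ/ before /p/ (labial) → [m]
After rule 1: tende#xtompe
Rule 2: no segment meets the rule's conditions; no change.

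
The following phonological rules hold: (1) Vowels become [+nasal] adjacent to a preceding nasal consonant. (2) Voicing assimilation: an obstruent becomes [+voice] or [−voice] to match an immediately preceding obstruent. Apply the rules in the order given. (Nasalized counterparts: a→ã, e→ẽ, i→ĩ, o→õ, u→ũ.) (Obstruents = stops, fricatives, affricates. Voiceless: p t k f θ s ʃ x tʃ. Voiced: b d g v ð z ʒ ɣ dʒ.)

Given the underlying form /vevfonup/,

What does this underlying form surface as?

Rule 1: /u/ after nasal /n/ → [ũ]
After rule 1: vevfonũp
Rule 2: /f/ after /v/ (voiced) → [v]

[vevvonũp]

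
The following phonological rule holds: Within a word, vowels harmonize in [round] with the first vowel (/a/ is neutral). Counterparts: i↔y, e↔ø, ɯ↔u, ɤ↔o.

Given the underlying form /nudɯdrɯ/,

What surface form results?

[nududru]

/ɯ/ harmonizes with /u/ ([+round]) → [u]
/ɯ/ harmonizes with /u/ ([+round]) → [u]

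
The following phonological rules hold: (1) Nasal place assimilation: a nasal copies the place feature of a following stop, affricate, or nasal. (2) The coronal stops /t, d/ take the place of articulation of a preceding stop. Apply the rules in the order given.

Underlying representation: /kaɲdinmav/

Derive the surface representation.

Rule 1: /ɲ/ before /d/ (alveolar) → [n]
Rule 1: /n/ before /m/ (labial) → [m]
After rule 1: kandimmav
Rule 2: no segment meets the rule's conditions; no change.

[kandimmav]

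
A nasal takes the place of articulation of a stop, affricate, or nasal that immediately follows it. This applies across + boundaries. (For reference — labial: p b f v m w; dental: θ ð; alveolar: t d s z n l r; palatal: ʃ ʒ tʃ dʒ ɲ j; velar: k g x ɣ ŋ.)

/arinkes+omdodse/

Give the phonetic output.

[ariŋkes+ondodse]

/n/ before /k/ (velar) → [ŋ]
/m/ before /d/ (alveolar) → [n]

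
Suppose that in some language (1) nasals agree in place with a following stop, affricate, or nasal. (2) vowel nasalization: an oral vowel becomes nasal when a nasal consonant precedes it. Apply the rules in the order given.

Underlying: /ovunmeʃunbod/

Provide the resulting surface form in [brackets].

[ovummẽʃumbod]

Rule 1: /n/ before /m/ (labial) → [m]
Rule 1: /n/ before /b/ (labial) → [m]
After rule 1: ovummeʃumbod
Rule 2: /e/ after nasal /m/ → [ẽ]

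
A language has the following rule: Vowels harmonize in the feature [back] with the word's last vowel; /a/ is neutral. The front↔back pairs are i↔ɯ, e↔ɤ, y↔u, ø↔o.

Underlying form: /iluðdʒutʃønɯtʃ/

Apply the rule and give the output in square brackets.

[ɯluðdʒutʃonɯtʃ]

/i/ harmonizes with /ɯ/ ([+back]) → [ɯ]
/ø/ harmonizes with /ɯ/ ([+back]) → [o]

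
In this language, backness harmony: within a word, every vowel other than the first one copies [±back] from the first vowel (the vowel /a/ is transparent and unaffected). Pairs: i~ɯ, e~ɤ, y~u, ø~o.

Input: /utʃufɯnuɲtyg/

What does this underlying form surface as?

[utʃufɯnuɲtug]

/y/ harmonizes with /u/ ([+back]) → [u]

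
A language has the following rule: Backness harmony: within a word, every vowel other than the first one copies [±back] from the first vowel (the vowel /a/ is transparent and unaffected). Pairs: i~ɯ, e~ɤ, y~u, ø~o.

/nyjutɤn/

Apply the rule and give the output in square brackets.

/u/ harmonizes with /y/ ([-back]) → [y]
/ɤ/ harmonizes with /y/ ([-back]) → [e]

[nyjyten]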